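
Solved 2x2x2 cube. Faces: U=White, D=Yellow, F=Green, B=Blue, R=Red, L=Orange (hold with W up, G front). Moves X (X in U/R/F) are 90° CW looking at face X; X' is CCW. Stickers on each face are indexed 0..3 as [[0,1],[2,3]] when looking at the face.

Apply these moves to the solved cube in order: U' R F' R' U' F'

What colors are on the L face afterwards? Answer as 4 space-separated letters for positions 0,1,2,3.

After move 1 (U'): U=WWWW F=OOGG R=GGRR B=RRBB L=BBOO
After move 2 (R): R=RGRG U=WOWG F=OYGY D=YBYR B=WRWB
After move 3 (F'): F=YYOG U=WORR R=BGYG D=BOYR L=BGOW
After move 4 (R'): R=GGBY U=WWRW F=YOOR D=BYYG B=RROB
After move 5 (U'): U=WWWR F=BGOR R=YOBY B=GGOB L=RROW
After move 6 (F'): F=GRBO U=WWYB R=YOBY D=RWYG L=RROW
Query: L face = RROW

Answer: R R O W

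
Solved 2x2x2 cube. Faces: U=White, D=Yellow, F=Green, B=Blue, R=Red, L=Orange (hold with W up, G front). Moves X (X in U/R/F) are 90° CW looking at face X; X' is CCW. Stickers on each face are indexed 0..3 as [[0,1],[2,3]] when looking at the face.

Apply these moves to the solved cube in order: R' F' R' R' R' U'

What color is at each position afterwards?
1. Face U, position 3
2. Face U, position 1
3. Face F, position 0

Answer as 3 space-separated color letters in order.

After move 1 (R'): R=RRRR U=WBWB F=GWGW D=YGYG B=YBYB
After move 2 (F'): F=WWGG U=WBRR R=GRYR D=OOYG L=OBOW
After move 3 (R'): R=RRGY U=WYRY F=WBGR D=OWYG B=GBOB
After move 4 (R'): R=RYRG U=WORG F=WYGY D=OBYR B=GBWB
After move 5 (R'): R=YGRR U=WWRG F=WOGG D=OYYY B=RBBB
After move 6 (U'): U=WGWR F=OBGG R=WORR B=YGBB L=RBOW
Query 1: U[3] = R
Query 2: U[1] = G
Query 3: F[0] = O

Answer: R G O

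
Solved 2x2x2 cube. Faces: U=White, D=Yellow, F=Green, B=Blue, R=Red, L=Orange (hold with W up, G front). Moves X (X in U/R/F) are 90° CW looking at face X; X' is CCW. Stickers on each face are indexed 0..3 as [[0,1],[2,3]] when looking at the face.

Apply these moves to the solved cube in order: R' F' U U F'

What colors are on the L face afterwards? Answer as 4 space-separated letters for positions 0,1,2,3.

After move 1 (R'): R=RRRR U=WBWB F=GWGW D=YGYG B=YBYB
After move 2 (F'): F=WWGG U=WBRR R=GRYR D=OOYG L=OBOW
After move 3 (U): U=RWRB F=GRGG R=YBYR B=OBYB L=WWOW
After move 4 (U): U=RRBW F=YBGG R=OBYR B=WWYB L=GROW
After move 5 (F'): F=BGYG U=RROY R=OBOR D=RWYG L=GWOB
Query: L face = GWOB

Answer: G W O B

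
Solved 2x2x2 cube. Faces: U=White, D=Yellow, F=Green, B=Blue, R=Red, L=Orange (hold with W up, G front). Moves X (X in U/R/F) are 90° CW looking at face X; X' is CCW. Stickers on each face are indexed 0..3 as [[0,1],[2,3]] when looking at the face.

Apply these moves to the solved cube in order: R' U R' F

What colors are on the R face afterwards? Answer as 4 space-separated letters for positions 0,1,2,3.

After move 1 (R'): R=RRRR U=WBWB F=GWGW D=YGYG B=YBYB
After move 2 (U): U=WWBB F=RRGW R=YBRR B=OOYB L=GWOO
After move 3 (R'): R=BRYR U=WYBO F=RWGB D=YRYW B=GOGB
After move 4 (F): F=GRBW U=WYOW R=BROR D=YBYW L=GYOR
Query: R face = BROR

Answer: B R O R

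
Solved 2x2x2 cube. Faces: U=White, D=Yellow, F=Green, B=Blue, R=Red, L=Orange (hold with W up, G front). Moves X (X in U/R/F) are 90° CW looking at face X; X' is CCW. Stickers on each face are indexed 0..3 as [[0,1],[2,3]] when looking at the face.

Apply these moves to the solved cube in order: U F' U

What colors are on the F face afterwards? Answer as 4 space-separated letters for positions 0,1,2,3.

Answer: Y B R G

Derivation:
After move 1 (U): U=WWWW F=RRGG R=BBRR B=OOBB L=GGOO
After move 2 (F'): F=RGRG U=WWBR R=YBYR D=GOYY L=GWOW
After move 3 (U): U=BWRW F=YBRG R=OOYR B=GWBB L=RGOW
Query: F face = YBRG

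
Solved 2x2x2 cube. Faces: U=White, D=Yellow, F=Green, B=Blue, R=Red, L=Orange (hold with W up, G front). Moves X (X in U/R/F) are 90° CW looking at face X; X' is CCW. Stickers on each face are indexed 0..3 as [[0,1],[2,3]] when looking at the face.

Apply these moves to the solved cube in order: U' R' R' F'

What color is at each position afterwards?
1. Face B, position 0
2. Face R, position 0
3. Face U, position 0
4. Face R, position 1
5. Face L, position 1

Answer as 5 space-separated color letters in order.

Answer: G W W R Y

Derivation:
After move 1 (U'): U=WWWW F=OOGG R=GGRR B=RRBB L=BBOO
After move 2 (R'): R=GRGR U=WBWR F=OWGW D=YOYG B=YRYB
After move 3 (R'): R=RRGG U=WYWY F=OBGR D=YWYW B=GROB
After move 4 (F'): F=BROG U=WYRG R=WRYG D=BOYW L=BYOW
Query 1: B[0] = G
Query 2: R[0] = W
Query 3: U[0] = W
Query 4: R[1] = R
Query 5: L[1] = Y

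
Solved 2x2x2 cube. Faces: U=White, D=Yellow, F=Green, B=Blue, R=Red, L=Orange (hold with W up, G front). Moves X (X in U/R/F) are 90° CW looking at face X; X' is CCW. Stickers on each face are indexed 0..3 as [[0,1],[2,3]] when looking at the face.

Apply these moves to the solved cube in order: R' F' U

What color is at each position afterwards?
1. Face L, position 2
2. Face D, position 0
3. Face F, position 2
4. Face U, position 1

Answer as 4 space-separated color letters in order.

After move 1 (R'): R=RRRR U=WBWB F=GWGW D=YGYG B=YBYB
After move 2 (F'): F=WWGG U=WBRR R=GRYR D=OOYG L=OBOW
After move 3 (U): U=RWRB F=GRGG R=YBYR B=OBYB L=WWOW
Query 1: L[2] = O
Query 2: D[0] = O
Query 3: F[2] = G
Query 4: U[1] = W

Answer: O O G W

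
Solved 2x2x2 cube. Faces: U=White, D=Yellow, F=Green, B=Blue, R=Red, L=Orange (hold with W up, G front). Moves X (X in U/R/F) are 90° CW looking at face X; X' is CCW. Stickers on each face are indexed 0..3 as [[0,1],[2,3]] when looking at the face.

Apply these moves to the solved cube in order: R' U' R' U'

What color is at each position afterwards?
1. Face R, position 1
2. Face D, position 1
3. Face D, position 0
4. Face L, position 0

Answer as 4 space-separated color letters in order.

After move 1 (R'): R=RRRR U=WBWB F=GWGW D=YGYG B=YBYB
After move 2 (U'): U=BBWW F=OOGW R=GWRR B=RRYB L=YBOO
After move 3 (R'): R=WRGR U=BYWR F=OBGW D=YOYW B=GRGB
After move 4 (U'): U=YRBW F=YBGW R=OBGR B=WRGB L=GROO
Query 1: R[1] = B
Query 2: D[1] = O
Query 3: D[0] = Y
Query 4: L[0] = G

Answer: B O Y G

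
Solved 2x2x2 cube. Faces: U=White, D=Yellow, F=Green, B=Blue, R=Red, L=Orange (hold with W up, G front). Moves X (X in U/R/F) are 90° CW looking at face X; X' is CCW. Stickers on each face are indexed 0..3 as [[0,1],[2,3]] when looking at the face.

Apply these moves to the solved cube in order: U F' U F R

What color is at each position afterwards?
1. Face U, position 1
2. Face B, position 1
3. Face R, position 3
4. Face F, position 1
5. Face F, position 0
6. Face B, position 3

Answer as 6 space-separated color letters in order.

After move 1 (U): U=WWWW F=RRGG R=BBRR B=OOBB L=GGOO
After move 2 (F'): F=RGRG U=WWBR R=YBYR D=GOYY L=GWOW
After move 3 (U): U=BWRW F=YBRG R=OOYR B=GWBB L=RGOW
After move 4 (F): F=RYGB U=BWWG R=ROWR D=YOYY L=RGOO
After move 5 (R): R=WRRO U=BYWB F=ROGY D=YBYG B=GWWB
Query 1: U[1] = Y
Query 2: B[1] = W
Query 3: R[3] = O
Query 4: F[1] = O
Query 5: F[0] = R
Query 6: B[3] = B

Answer: Y W O O R B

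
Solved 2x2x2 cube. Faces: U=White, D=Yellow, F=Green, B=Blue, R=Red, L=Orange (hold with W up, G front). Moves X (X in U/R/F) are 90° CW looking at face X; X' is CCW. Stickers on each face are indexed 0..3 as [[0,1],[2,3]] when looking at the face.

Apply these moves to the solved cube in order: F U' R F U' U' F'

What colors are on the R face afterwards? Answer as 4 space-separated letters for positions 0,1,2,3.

Answer: W R R G

Derivation:
After move 1 (F): F=GGGG U=WWOO R=WRWR D=RRYY L=OYOY
After move 2 (U'): U=WOWO F=OYGG R=GGWR B=WRBB L=BBOY
After move 3 (R): R=WGRG U=WYWG F=ORGY D=RBYW B=OROB
After move 4 (F): F=GOYR U=WYYB R=WGGG D=RWYW L=BROB
After move 5 (U'): U=YBWY F=BRYR R=GOGG B=WGOB L=OROB
After move 6 (U'): U=BYYW F=ORYR R=BRGG B=GOOB L=WGOB
After move 7 (F'): F=RROY U=BYBG R=WRRG D=GBYW L=WWOY
Query: R face = WRRG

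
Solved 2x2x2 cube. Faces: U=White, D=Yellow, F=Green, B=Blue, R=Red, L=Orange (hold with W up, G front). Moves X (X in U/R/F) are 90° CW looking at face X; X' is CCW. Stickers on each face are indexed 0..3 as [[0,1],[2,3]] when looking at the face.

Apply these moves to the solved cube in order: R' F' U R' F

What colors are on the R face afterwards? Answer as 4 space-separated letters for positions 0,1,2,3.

Answer: R R O Y

Derivation:
After move 1 (R'): R=RRRR U=WBWB F=GWGW D=YGYG B=YBYB
After move 2 (F'): F=WWGG U=WBRR R=GRYR D=OOYG L=OBOW
After move 3 (U): U=RWRB F=GRGG R=YBYR B=OBYB L=WWOW
After move 4 (R'): R=BRYY U=RYRO F=GWGB D=ORYG B=GBOB
After move 5 (F): F=GGBW U=RYWW R=RROY D=YBYG L=WOOR
Query: R face = RROY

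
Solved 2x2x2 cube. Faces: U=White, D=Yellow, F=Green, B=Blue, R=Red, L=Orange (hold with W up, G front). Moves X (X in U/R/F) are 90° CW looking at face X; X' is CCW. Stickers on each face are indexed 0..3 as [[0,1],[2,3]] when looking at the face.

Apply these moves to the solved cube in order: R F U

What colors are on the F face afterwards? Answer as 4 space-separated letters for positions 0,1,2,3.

After move 1 (R): R=RRRR U=WGWG F=GYGY D=YBYB B=WBWB
After move 2 (F): F=GGYY U=WGOO R=WRGR D=RRYB L=OYOB
After move 3 (U): U=OWOG F=WRYY R=WBGR B=OYWB L=GGOB
Query: F face = WRYY

Answer: W R Y Y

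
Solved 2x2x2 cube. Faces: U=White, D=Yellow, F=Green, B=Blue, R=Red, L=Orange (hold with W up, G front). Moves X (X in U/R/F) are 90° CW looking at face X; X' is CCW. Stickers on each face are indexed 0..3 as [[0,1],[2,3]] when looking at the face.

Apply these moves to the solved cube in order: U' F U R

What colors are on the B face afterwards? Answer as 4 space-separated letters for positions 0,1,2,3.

After move 1 (U'): U=WWWW F=OOGG R=GGRR B=RRBB L=BBOO
After move 2 (F): F=GOGO U=WWOB R=WGWR D=RGYY L=BYOY
After move 3 (U): U=OWBW F=WGGO R=RRWR B=BYBB L=GOOY
After move 4 (R): R=WRRR U=OGBO F=WGGY D=RBYB B=WYWB
Query: B face = WYWB

Answer: W Y W B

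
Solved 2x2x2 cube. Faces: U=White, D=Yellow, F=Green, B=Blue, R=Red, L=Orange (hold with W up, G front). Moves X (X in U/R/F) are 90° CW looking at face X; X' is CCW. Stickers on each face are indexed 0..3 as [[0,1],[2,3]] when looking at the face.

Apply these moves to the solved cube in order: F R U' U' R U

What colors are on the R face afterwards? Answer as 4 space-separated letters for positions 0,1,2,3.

After move 1 (F): F=GGGG U=WWOO R=WRWR D=RRYY L=OYOY
After move 2 (R): R=WWRR U=WGOG F=GRGY D=RBYB B=OBWB
After move 3 (U'): U=GGWO F=OYGY R=GRRR B=WWWB L=OBOY
After move 4 (U'): U=GOGW F=OBGY R=OYRR B=GRWB L=WWOY
After move 5 (R): R=RORY U=GBGY F=OBGB D=RWYG B=WROB
After move 6 (U): U=GGYB F=ROGB R=WRRY B=WWOB L=OBOY
Query: R face = WRRY

Answer: W R R Y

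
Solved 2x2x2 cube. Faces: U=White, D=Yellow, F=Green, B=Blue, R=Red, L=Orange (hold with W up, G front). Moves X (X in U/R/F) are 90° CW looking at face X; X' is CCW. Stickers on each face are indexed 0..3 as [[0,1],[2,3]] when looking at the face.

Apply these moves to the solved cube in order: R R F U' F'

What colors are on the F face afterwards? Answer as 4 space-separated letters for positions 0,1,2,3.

After move 1 (R): R=RRRR U=WGWG F=GYGY D=YBYB B=WBWB
After move 2 (R): R=RRRR U=WYWY F=GBGB D=YWYW B=GBGB
After move 3 (F): F=GGBB U=WYOO R=WRYR D=RRYW L=OYOW
After move 4 (U'): U=YOWO F=OYBB R=GGYR B=WRGB L=GBOW
After move 5 (F'): F=YBOB U=YOGY R=RGRR D=BWYW L=GOOW
Query: F face = YBOB

Answer: Y B O B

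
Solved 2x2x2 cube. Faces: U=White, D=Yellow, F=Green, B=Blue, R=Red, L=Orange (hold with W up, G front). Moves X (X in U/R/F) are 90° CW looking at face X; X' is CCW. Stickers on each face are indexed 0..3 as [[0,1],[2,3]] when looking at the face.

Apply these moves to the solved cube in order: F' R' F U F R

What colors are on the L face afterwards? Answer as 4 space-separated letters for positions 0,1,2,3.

Answer: G Y O R

Derivation:
After move 1 (F'): F=GGGG U=WWRR R=YRYR D=OOYY L=OWOW
After move 2 (R'): R=RRYY U=WBRB F=GWGR D=OGYG B=YBOB
After move 3 (F): F=GGRW U=WBWW R=RRBY D=YRYG L=OOOG
After move 4 (U): U=WWWB F=RRRW R=YBBY B=OOOB L=GGOG
After move 5 (F): F=RRWR U=WWGG R=WBBY D=BYYG L=GYOR
After move 6 (R): R=BWYB U=WRGR F=RYWG D=BOYO B=GOWB
Query: L face = GYOR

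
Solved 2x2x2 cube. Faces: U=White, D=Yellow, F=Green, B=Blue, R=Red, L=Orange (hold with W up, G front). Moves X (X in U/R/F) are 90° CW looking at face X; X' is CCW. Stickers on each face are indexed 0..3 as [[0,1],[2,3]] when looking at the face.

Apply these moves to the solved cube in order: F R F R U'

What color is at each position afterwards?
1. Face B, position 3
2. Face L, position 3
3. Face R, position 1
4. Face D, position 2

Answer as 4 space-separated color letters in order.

After move 1 (F): F=GGGG U=WWOO R=WRWR D=RRYY L=OYOY
After move 2 (R): R=WWRR U=WGOG F=GRGY D=RBYB B=OBWB
After move 3 (F): F=GGYR U=WGYY R=OWGR D=RWYB L=OROB
After move 4 (R): R=GORW U=WGYR F=GWYB D=RWYO B=YBGB
After move 5 (U'): U=GRWY F=ORYB R=GWRW B=GOGB L=YBOB
Query 1: B[3] = B
Query 2: L[3] = B
Query 3: R[1] = W
Query 4: D[2] = Y

Answer: B B W Y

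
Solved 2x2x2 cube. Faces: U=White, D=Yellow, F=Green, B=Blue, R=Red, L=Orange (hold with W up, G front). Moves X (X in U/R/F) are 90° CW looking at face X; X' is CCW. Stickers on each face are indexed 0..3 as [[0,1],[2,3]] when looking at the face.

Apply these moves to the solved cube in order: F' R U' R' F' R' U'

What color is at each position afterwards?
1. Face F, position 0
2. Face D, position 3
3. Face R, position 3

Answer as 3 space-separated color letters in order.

Answer: R G O

Derivation:
After move 1 (F'): F=GGGG U=WWRR R=YRYR D=OOYY L=OWOW
After move 2 (R): R=YYRR U=WGRG F=GOGY D=OBYB B=RBWB
After move 3 (U'): U=GGWR F=OWGY R=GORR B=YYWB L=RBOW
After move 4 (R'): R=ORGR U=GWWY F=OGGR D=OWYY B=BYBB
After move 5 (F'): F=GROG U=GWOG R=WROR D=BWYY L=RYOW
After move 6 (R'): R=RRWO U=GBOB F=GWOG D=BRYG B=YYWB
After move 7 (U'): U=BBGO F=RYOG R=GWWO B=RRWB L=YYOW
Query 1: F[0] = R
Query 2: D[3] = G
Query 3: R[3] = O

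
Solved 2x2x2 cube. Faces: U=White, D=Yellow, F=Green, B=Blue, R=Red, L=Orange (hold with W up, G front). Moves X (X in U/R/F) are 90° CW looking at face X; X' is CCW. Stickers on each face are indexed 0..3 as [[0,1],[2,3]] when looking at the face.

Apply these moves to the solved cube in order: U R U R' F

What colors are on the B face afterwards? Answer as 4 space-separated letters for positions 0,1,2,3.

Answer: O G B B

Derivation:
After move 1 (U): U=WWWW F=RRGG R=BBRR B=OOBB L=GGOO
After move 2 (R): R=RBRB U=WRWG F=RYGY D=YBYO B=WOWB
After move 3 (U): U=WWGR F=RBGY R=WORB B=GGWB L=RYOO
After move 4 (R'): R=OBWR U=WWGG F=RWGR D=YBYY B=OGBB
After move 5 (F): F=GRRW U=WWOY R=GBGR D=WOYY L=RYOB
Query: B face = OGBB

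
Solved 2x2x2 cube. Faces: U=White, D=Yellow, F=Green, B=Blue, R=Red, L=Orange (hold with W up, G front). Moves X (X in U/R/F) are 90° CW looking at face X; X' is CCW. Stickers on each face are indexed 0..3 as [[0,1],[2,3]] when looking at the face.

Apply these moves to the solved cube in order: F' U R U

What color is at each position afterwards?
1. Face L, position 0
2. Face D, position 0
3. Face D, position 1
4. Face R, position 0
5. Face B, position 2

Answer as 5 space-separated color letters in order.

After move 1 (F'): F=GGGG U=WWRR R=YRYR D=OOYY L=OWOW
After move 2 (U): U=RWRW F=YRGG R=BBYR B=OWBB L=GGOW
After move 3 (R): R=YBRB U=RRRG F=YOGY D=OBYO B=WWWB
After move 4 (U): U=RRGR F=YBGY R=WWRB B=GGWB L=YOOW
Query 1: L[0] = Y
Query 2: D[0] = O
Query 3: D[1] = B
Query 4: R[0] = W
Query 5: B[2] = W

Answer: Y O B W W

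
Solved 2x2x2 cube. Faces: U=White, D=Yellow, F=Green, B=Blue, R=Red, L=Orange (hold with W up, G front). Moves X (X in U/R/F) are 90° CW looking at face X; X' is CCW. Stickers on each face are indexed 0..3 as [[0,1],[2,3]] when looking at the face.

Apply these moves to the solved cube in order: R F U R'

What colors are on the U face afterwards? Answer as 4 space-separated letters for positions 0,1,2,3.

After move 1 (R): R=RRRR U=WGWG F=GYGY D=YBYB B=WBWB
After move 2 (F): F=GGYY U=WGOO R=WRGR D=RRYB L=OYOB
After move 3 (U): U=OWOG F=WRYY R=WBGR B=OYWB L=GGOB
After move 4 (R'): R=BRWG U=OWOO F=WWYG D=RRYY B=BYRB
Query: U face = OWOO

Answer: O W O O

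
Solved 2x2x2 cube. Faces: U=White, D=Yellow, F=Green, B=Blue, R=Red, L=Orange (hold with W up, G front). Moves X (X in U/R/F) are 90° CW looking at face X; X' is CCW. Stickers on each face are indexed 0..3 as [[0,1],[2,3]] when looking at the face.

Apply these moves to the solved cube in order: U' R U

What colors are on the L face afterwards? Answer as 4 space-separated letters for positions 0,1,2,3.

Answer: O Y O O

Derivation:
After move 1 (U'): U=WWWW F=OOGG R=GGRR B=RRBB L=BBOO
After move 2 (R): R=RGRG U=WOWG F=OYGY D=YBYR B=WRWB
After move 3 (U): U=WWGO F=RGGY R=WRRG B=BBWB L=OYOO
Query: L face = OYOO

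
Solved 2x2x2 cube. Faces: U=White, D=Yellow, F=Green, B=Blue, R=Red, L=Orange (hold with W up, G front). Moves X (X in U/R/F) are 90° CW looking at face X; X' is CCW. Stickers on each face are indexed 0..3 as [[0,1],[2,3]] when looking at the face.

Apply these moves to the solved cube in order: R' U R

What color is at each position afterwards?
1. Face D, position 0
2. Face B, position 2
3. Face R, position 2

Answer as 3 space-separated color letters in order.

Answer: Y W R

Derivation:
After move 1 (R'): R=RRRR U=WBWB F=GWGW D=YGYG B=YBYB
After move 2 (U): U=WWBB F=RRGW R=YBRR B=OOYB L=GWOO
After move 3 (R): R=RYRB U=WRBW F=RGGG D=YYYO B=BOWB
Query 1: D[0] = Y
Query 2: B[2] = W
Query 3: R[2] = R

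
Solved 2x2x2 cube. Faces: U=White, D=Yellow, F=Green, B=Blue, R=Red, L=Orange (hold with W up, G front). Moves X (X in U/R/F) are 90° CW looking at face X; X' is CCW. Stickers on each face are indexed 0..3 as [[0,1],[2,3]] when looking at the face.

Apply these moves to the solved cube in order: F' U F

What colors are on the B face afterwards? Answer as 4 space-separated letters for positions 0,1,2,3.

Answer: O W B B

Derivation:
After move 1 (F'): F=GGGG U=WWRR R=YRYR D=OOYY L=OWOW
After move 2 (U): U=RWRW F=YRGG R=BBYR B=OWBB L=GGOW
After move 3 (F): F=GYGR U=RWWG R=RBWR D=YBYY L=GOOO
Query: B face = OWBB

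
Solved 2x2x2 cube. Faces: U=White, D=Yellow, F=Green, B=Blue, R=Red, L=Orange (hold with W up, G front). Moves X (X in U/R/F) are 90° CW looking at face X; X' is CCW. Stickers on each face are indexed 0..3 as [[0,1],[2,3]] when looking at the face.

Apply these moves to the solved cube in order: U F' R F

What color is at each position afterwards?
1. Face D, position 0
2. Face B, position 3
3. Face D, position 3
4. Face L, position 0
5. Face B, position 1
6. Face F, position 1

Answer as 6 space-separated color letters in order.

After move 1 (U): U=WWWW F=RRGG R=BBRR B=OOBB L=GGOO
After move 2 (F'): F=RGRG U=WWBR R=YBYR D=GOYY L=GWOW
After move 3 (R): R=YYRB U=WGBG F=RORY D=GBYO B=ROWB
After move 4 (F): F=RRYO U=WGWW R=BYGB D=RYYO L=GGOB
Query 1: D[0] = R
Query 2: B[3] = B
Query 3: D[3] = O
Query 4: L[0] = G
Query 5: B[1] = O
Query 6: F[1] = R

Answer: R B O G O R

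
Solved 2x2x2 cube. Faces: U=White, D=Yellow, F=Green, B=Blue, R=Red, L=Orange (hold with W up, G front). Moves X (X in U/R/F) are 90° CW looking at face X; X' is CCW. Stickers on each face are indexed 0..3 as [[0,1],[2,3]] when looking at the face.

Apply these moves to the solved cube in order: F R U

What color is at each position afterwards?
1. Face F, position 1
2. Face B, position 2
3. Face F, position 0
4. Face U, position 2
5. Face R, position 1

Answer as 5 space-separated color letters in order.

Answer: W W W G B

Derivation:
After move 1 (F): F=GGGG U=WWOO R=WRWR D=RRYY L=OYOY
After move 2 (R): R=WWRR U=WGOG F=GRGY D=RBYB B=OBWB
After move 3 (U): U=OWGG F=WWGY R=OBRR B=OYWB L=GROY
Query 1: F[1] = W
Query 2: B[2] = W
Query 3: F[0] = W
Query 4: U[2] = G
Query 5: R[1] = B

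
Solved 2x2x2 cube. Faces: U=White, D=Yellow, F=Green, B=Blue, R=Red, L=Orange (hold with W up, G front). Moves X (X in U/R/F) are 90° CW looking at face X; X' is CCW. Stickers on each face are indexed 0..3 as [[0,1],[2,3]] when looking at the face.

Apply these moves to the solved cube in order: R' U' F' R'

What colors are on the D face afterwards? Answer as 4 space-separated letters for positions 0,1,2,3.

Answer: B W Y G

Derivation:
After move 1 (R'): R=RRRR U=WBWB F=GWGW D=YGYG B=YBYB
After move 2 (U'): U=BBWW F=OOGW R=GWRR B=RRYB L=YBOO
After move 3 (F'): F=OWOG U=BBGR R=GWYR D=BOYG L=YWOW
After move 4 (R'): R=WRGY U=BYGR F=OBOR D=BWYG B=GROB
Query: D face = BWYG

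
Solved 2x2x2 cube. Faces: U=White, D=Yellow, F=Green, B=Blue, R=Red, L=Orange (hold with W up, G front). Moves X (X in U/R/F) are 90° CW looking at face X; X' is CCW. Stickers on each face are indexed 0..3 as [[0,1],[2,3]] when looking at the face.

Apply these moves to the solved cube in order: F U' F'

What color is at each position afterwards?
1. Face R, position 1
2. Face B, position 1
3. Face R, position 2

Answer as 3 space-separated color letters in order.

After move 1 (F): F=GGGG U=WWOO R=WRWR D=RRYY L=OYOY
After move 2 (U'): U=WOWO F=OYGG R=GGWR B=WRBB L=BBOY
After move 3 (F'): F=YGOG U=WOGW R=RGRR D=BYYY L=BOOW
Query 1: R[1] = G
Query 2: B[1] = R
Query 3: R[2] = R

Answer: G R R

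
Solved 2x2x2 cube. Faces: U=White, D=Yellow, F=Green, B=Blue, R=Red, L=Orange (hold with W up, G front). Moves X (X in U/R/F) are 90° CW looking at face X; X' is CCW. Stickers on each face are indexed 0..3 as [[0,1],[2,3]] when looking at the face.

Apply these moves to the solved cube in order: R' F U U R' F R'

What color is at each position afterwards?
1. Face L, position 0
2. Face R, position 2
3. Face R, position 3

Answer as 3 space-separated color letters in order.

After move 1 (R'): R=RRRR U=WBWB F=GWGW D=YGYG B=YBYB
After move 2 (F): F=GGWW U=WBOO R=WRBR D=RRYG L=OYOG
After move 3 (U): U=OWOB F=WRWW R=YBBR B=OYYB L=GGOG
After move 4 (U): U=OOBW F=YBWW R=OYBR B=GGYB L=WROG
After move 5 (R'): R=YROB U=OYBG F=YOWW D=RBYW B=GGRB
After move 6 (F): F=WYWO U=OYGR R=BRGB D=OYYW L=WROB
After move 7 (R'): R=RBBG U=ORGG F=WYWR D=OYYO B=WGYB
Query 1: L[0] = W
Query 2: R[2] = B
Query 3: R[3] = G

Answer: W B G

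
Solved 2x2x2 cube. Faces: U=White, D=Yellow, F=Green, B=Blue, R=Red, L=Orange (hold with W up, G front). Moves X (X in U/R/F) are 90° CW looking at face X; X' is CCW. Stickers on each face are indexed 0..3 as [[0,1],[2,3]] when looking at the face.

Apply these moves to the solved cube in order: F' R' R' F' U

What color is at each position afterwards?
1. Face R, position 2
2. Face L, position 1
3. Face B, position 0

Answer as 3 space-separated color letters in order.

After move 1 (F'): F=GGGG U=WWRR R=YRYR D=OOYY L=OWOW
After move 2 (R'): R=RRYY U=WBRB F=GWGR D=OGYG B=YBOB
After move 3 (R'): R=RYRY U=WORY F=GBGB D=OWYR B=GBGB
After move 4 (F'): F=BBGG U=WORR R=WYOY D=WWYR L=OYOR
After move 5 (U): U=RWRO F=WYGG R=GBOY B=OYGB L=BBOR
Query 1: R[2] = O
Query 2: L[1] = B
Query 3: B[0] = O

Answer: O B O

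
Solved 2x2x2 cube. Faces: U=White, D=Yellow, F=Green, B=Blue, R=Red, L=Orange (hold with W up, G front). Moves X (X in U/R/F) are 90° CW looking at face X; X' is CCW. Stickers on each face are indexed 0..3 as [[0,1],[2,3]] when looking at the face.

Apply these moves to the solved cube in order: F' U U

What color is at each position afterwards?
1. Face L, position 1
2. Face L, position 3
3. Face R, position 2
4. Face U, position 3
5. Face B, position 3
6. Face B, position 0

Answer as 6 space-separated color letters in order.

Answer: R W Y W B G

Derivation:
After move 1 (F'): F=GGGG U=WWRR R=YRYR D=OOYY L=OWOW
After move 2 (U): U=RWRW F=YRGG R=BBYR B=OWBB L=GGOW
After move 3 (U): U=RRWW F=BBGG R=OWYR B=GGBB L=YROW
Query 1: L[1] = R
Query 2: L[3] = W
Query 3: R[2] = Y
Query 4: U[3] = W
Query 5: B[3] = B
Query 6: B[0] = G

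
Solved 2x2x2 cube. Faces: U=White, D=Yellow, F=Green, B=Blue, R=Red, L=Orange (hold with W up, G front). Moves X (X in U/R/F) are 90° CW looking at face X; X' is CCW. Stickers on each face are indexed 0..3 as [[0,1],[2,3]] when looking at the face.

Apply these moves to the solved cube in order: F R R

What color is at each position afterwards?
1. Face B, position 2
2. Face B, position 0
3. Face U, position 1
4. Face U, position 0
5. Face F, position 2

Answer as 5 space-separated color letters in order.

After move 1 (F): F=GGGG U=WWOO R=WRWR D=RRYY L=OYOY
After move 2 (R): R=WWRR U=WGOG F=GRGY D=RBYB B=OBWB
After move 3 (R): R=RWRW U=WROY F=GBGB D=RWYO B=GBGB
Query 1: B[2] = G
Query 2: B[0] = G
Query 3: U[1] = R
Query 4: U[0] = W
Query 5: F[2] = G

Answer: G G R W G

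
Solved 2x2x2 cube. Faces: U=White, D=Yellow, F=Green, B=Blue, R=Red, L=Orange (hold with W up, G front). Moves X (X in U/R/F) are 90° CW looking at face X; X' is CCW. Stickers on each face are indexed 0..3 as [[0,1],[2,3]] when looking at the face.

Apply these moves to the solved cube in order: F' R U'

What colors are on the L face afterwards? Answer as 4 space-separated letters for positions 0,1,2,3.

Answer: R B O W

Derivation:
After move 1 (F'): F=GGGG U=WWRR R=YRYR D=OOYY L=OWOW
After move 2 (R): R=YYRR U=WGRG F=GOGY D=OBYB B=RBWB
After move 3 (U'): U=GGWR F=OWGY R=GORR B=YYWB L=RBOW
Query: L face = RBOW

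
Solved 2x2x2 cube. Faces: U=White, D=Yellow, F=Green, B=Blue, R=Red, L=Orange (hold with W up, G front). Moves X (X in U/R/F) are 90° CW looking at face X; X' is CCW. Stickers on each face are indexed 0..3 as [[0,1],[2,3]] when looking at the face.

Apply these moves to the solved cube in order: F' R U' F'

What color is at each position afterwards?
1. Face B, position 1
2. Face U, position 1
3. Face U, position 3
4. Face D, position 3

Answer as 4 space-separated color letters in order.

After move 1 (F'): F=GGGG U=WWRR R=YRYR D=OOYY L=OWOW
After move 2 (R): R=YYRR U=WGRG F=GOGY D=OBYB B=RBWB
After move 3 (U'): U=GGWR F=OWGY R=GORR B=YYWB L=RBOW
After move 4 (F'): F=WYOG U=GGGR R=BOOR D=BWYB L=RROW
Query 1: B[1] = Y
Query 2: U[1] = G
Query 3: U[3] = R
Query 4: D[3] = B

Answer: Y G R B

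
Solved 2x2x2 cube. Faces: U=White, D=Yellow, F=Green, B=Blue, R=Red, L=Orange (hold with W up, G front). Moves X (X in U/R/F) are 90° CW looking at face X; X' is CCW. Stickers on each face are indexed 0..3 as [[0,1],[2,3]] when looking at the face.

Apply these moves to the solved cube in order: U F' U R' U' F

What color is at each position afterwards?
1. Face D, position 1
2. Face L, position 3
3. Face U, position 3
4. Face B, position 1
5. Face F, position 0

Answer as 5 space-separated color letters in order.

After move 1 (U): U=WWWW F=RRGG R=BBRR B=OOBB L=GGOO
After move 2 (F'): F=RGRG U=WWBR R=YBYR D=GOYY L=GWOW
After move 3 (U): U=BWRW F=YBRG R=OOYR B=GWBB L=RGOW
After move 4 (R'): R=OROY U=BBRG F=YWRW D=GBYG B=YWOB
After move 5 (U'): U=BGBR F=RGRW R=YWOY B=OROB L=YWOW
After move 6 (F): F=RRWG U=BGWW R=BWRY D=OYYG L=YGOB
Query 1: D[1] = Y
Query 2: L[3] = B
Query 3: U[3] = W
Query 4: B[1] = R
Query 5: F[0] = R

Answer: Y B W R R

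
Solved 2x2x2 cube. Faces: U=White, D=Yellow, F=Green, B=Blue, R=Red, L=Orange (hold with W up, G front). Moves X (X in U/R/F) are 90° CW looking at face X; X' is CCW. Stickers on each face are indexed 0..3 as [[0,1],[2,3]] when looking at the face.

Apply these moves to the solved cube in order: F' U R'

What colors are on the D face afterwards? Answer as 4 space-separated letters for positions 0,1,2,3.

After move 1 (F'): F=GGGG U=WWRR R=YRYR D=OOYY L=OWOW
After move 2 (U): U=RWRW F=YRGG R=BBYR B=OWBB L=GGOW
After move 3 (R'): R=BRBY U=RBRO F=YWGW D=ORYG B=YWOB
Query: D face = ORYG

Answer: O R Y G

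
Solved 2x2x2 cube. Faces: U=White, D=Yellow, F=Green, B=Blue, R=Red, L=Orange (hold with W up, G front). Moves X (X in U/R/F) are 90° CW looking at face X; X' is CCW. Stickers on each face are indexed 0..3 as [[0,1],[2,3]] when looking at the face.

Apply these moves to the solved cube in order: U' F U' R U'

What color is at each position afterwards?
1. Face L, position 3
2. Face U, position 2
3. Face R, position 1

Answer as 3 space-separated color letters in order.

After move 1 (U'): U=WWWW F=OOGG R=GGRR B=RRBB L=BBOO
After move 2 (F): F=GOGO U=WWOB R=WGWR D=RGYY L=BYOY
After move 3 (U'): U=WBWO F=BYGO R=GOWR B=WGBB L=RROY
After move 4 (R): R=WGRO U=WYWO F=BGGY D=RBYW B=OGBB
After move 5 (U'): U=YOWW F=RRGY R=BGRO B=WGBB L=OGOY
Query 1: L[3] = Y
Query 2: U[2] = W
Query 3: R[1] = G

Answer: Y W G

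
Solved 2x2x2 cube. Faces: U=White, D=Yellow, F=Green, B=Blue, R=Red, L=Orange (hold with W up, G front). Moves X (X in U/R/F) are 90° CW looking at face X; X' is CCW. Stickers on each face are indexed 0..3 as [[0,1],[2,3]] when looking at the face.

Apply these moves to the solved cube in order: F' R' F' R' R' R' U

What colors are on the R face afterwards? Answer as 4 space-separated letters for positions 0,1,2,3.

After move 1 (F'): F=GGGG U=WWRR R=YRYR D=OOYY L=OWOW
After move 2 (R'): R=RRYY U=WBRB F=GWGR D=OGYG B=YBOB
After move 3 (F'): F=WRGG U=WBRY R=GROY D=WWYG L=OBOR
After move 4 (R'): R=RYGO U=WORY F=WBGY D=WRYG B=GBWB
After move 5 (R'): R=YORG U=WWRG F=WOGY D=WBYY B=GBRB
After move 6 (R'): R=OGYR U=WRRG F=WWGG D=WOYY B=YBBB
After move 7 (U): U=RWGR F=OGGG R=YBYR B=OBBB L=WWOR
Query: R face = YBYR

Answer: Y B Y R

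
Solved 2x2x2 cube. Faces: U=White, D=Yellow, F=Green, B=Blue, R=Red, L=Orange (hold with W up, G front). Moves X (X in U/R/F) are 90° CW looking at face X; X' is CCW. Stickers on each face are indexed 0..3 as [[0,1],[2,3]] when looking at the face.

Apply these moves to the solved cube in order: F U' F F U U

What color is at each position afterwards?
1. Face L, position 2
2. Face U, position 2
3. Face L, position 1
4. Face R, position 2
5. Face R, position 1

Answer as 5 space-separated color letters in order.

After move 1 (F): F=GGGG U=WWOO R=WRWR D=RRYY L=OYOY
After move 2 (U'): U=WOWO F=OYGG R=GGWR B=WRBB L=BBOY
After move 3 (F): F=GOGY U=WOYB R=WGOR D=WGYY L=BROR
After move 4 (F): F=GGYO U=WORR R=YGBR D=OWYY L=BWOG
After move 5 (U): U=RWRO F=YGYO R=WRBR B=BWBB L=GGOG
After move 6 (U): U=RROW F=WRYO R=BWBR B=GGBB L=YGOG
Query 1: L[2] = O
Query 2: U[2] = O
Query 3: L[1] = G
Query 4: R[2] = B
Query 5: R[1] = W

Answer: O O G B W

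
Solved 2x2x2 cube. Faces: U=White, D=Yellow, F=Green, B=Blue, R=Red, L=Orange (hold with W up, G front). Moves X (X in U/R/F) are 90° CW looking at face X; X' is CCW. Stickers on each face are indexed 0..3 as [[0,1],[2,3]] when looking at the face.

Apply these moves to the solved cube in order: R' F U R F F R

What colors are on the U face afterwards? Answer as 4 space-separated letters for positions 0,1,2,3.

After move 1 (R'): R=RRRR U=WBWB F=GWGW D=YGYG B=YBYB
After move 2 (F): F=GGWW U=WBOO R=WRBR D=RRYG L=OYOG
After move 3 (U): U=OWOB F=WRWW R=YBBR B=OYYB L=GGOG
After move 4 (R): R=BYRB U=OROW F=WRWG D=RYYO B=BYWB
After move 5 (F): F=WWGR U=ORGG R=OYWB D=RBYO L=GROY
After move 6 (F): F=GWRW U=ORYR R=GYGB D=WOYO L=GROB
After move 7 (R): R=GGBY U=OWYW F=GORO D=WWYB B=RYRB
Query: U face = OWYW

Answer: O W Y W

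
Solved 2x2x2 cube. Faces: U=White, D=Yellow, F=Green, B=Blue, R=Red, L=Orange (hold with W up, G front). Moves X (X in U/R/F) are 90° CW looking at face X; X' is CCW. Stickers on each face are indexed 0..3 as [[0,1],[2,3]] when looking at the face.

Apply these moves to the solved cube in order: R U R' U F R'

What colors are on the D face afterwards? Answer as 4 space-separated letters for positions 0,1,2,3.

After move 1 (R): R=RRRR U=WGWG F=GYGY D=YBYB B=WBWB
After move 2 (U): U=WWGG F=RRGY R=WBRR B=OOWB L=GYOO
After move 3 (R'): R=BRWR U=WWGO F=RWGG D=YRYY B=BOBB
After move 4 (U): U=GWOW F=BRGG R=BOWR B=GYBB L=RWOO
After move 5 (F): F=GBGR U=GWOW R=OOWR D=WBYY L=RYOR
After move 6 (R'): R=OROW U=GBOG F=GWGW D=WBYR B=YYBB
Query: D face = WBYR

Answer: W B Y R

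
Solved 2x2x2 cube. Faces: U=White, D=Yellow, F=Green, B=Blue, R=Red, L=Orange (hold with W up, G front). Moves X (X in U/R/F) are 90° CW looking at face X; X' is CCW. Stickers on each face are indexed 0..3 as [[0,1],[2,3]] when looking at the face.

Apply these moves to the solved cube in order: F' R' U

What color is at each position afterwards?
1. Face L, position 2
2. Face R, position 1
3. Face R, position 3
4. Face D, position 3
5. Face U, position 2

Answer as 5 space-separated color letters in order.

After move 1 (F'): F=GGGG U=WWRR R=YRYR D=OOYY L=OWOW
After move 2 (R'): R=RRYY U=WBRB F=GWGR D=OGYG B=YBOB
After move 3 (U): U=RWBB F=RRGR R=YBYY B=OWOB L=GWOW
Query 1: L[2] = O
Query 2: R[1] = B
Query 3: R[3] = Y
Query 4: D[3] = G
Query 5: U[2] = B

Answer: O B Y G B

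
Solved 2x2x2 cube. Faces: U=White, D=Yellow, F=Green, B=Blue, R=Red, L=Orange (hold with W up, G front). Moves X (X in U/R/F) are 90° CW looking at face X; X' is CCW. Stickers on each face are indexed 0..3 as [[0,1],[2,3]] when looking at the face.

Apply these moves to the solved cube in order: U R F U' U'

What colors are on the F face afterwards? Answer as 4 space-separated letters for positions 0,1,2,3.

After move 1 (U): U=WWWW F=RRGG R=BBRR B=OOBB L=GGOO
After move 2 (R): R=RBRB U=WRWG F=RYGY D=YBYO B=WOWB
After move 3 (F): F=GRYY U=WROG R=WBGB D=RRYO L=GYOB
After move 4 (U'): U=RGWO F=GYYY R=GRGB B=WBWB L=WOOB
After move 5 (U'): U=GORW F=WOYY R=GYGB B=GRWB L=WBOB
Query: F face = WOYY

Answer: W O Y Y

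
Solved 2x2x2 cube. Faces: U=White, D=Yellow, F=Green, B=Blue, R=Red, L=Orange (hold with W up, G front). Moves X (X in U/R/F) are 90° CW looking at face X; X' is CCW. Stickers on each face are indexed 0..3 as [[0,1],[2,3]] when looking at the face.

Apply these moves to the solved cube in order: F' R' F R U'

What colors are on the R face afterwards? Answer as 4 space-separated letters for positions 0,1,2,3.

Answer: G R Y R

Derivation:
After move 1 (F'): F=GGGG U=WWRR R=YRYR D=OOYY L=OWOW
After move 2 (R'): R=RRYY U=WBRB F=GWGR D=OGYG B=YBOB
After move 3 (F): F=GGRW U=WBWW R=RRBY D=YRYG L=OOOG
After move 4 (R): R=BRYR U=WGWW F=GRRG D=YOYY B=WBBB
After move 5 (U'): U=GWWW F=OORG R=GRYR B=BRBB L=WBOG
Query: R face = GRYR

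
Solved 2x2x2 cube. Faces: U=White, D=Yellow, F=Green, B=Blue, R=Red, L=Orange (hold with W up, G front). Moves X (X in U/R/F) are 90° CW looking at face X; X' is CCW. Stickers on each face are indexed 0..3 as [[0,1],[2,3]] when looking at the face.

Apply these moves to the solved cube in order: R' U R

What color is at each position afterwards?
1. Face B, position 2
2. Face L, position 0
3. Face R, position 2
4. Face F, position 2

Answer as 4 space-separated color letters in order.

Answer: W G R G

Derivation:
After move 1 (R'): R=RRRR U=WBWB F=GWGW D=YGYG B=YBYB
After move 2 (U): U=WWBB F=RRGW R=YBRR B=OOYB L=GWOO
After move 3 (R): R=RYRB U=WRBW F=RGGG D=YYYO B=BOWB
Query 1: B[2] = W
Query 2: L[0] = G
Query 3: R[2] = R
Query 4: F[2] = G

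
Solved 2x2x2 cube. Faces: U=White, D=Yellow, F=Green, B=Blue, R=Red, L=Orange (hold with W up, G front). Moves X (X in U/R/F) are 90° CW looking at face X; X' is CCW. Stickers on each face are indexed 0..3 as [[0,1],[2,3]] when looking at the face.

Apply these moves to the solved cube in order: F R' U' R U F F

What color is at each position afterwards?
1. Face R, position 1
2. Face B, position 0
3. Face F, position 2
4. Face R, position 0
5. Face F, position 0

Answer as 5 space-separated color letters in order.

Answer: R Y G Y G

Derivation:
After move 1 (F): F=GGGG U=WWOO R=WRWR D=RRYY L=OYOY
After move 2 (R'): R=RRWW U=WBOB F=GWGO D=RGYG B=YBRB
After move 3 (U'): U=BBWO F=OYGO R=GWWW B=RRRB L=YBOY
After move 4 (R): R=WGWW U=BYWO F=OGGG D=RRYR B=ORBB
After move 5 (U): U=WBOY F=WGGG R=ORWW B=YBBB L=OGOY
After move 6 (F): F=GWGG U=WBYG R=ORYW D=WOYR L=OROR
After move 7 (F): F=GGGW U=WBRR R=YRGW D=YOYR L=OWOO
Query 1: R[1] = R
Query 2: B[0] = Y
Query 3: F[2] = G
Query 4: R[0] = Y
Query 5: F[0] = G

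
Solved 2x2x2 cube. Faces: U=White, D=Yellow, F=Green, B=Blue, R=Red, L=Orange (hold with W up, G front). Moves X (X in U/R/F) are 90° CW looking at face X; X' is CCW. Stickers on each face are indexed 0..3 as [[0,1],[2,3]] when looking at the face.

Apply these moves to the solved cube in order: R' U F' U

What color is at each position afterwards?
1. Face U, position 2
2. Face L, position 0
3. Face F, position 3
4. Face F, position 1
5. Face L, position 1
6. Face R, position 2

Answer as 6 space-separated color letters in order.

Answer: R R G B W Y

Derivation:
After move 1 (R'): R=RRRR U=WBWB F=GWGW D=YGYG B=YBYB
After move 2 (U): U=WWBB F=RRGW R=YBRR B=OOYB L=GWOO
After move 3 (F'): F=RWRG U=WWYR R=GBYR D=WOYG L=GBOB
After move 4 (U): U=YWRW F=GBRG R=OOYR B=GBYB L=RWOB
Query 1: U[2] = R
Query 2: L[0] = R
Query 3: F[3] = G
Query 4: F[1] = B
Query 5: L[1] = W
Query 6: R[2] = Y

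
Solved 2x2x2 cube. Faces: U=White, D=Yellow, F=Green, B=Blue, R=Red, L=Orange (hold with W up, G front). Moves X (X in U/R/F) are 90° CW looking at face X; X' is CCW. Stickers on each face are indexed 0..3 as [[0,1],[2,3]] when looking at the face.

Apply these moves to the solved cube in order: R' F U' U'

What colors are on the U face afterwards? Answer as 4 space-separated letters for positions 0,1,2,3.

After move 1 (R'): R=RRRR U=WBWB F=GWGW D=YGYG B=YBYB
After move 2 (F): F=GGWW U=WBOO R=WRBR D=RRYG L=OYOG
After move 3 (U'): U=BOWO F=OYWW R=GGBR B=WRYB L=YBOG
After move 4 (U'): U=OOBW F=YBWW R=OYBR B=GGYB L=WROG
Query: U face = OOBW

Answer: O O B W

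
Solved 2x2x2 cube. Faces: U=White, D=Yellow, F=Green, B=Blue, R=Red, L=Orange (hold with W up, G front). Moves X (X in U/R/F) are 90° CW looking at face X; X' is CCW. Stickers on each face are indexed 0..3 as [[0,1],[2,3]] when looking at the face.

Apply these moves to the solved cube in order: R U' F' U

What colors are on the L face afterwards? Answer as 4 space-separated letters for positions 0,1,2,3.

Answer: O Y O W

Derivation:
After move 1 (R): R=RRRR U=WGWG F=GYGY D=YBYB B=WBWB
After move 2 (U'): U=GGWW F=OOGY R=GYRR B=RRWB L=WBOO
After move 3 (F'): F=OYOG U=GGGR R=BYYR D=BOYB L=WWOW
After move 4 (U): U=GGRG F=BYOG R=RRYR B=WWWB L=OYOW
Query: L face = OYOW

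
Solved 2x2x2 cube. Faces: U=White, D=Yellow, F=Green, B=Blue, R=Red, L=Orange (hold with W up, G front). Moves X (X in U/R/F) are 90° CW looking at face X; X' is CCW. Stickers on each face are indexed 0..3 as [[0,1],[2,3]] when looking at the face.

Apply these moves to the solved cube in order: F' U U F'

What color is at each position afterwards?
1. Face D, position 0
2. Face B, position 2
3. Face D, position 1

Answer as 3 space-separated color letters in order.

Answer: R B W

Derivation:
After move 1 (F'): F=GGGG U=WWRR R=YRYR D=OOYY L=OWOW
After move 2 (U): U=RWRW F=YRGG R=BBYR B=OWBB L=GGOW
After move 3 (U): U=RRWW F=BBGG R=OWYR B=GGBB L=YROW
After move 4 (F'): F=BGBG U=RROY R=OWOR D=RWYY L=YWOW
Query 1: D[0] = R
Query 2: B[2] = B
Query 3: D[1] = W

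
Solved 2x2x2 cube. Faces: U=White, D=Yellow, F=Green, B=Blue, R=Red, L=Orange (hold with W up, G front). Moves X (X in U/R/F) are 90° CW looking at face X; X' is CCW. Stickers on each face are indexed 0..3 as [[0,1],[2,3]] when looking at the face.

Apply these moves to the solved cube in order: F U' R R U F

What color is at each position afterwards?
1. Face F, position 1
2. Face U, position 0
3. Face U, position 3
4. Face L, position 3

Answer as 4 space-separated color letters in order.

Answer: R W B O

Derivation:
After move 1 (F): F=GGGG U=WWOO R=WRWR D=RRYY L=OYOY
After move 2 (U'): U=WOWO F=OYGG R=GGWR B=WRBB L=BBOY
After move 3 (R): R=WGRG U=WYWG F=ORGY D=RBYW B=OROB
After move 4 (R): R=RWGG U=WRWY F=OBGW D=ROYO B=GRYB
After move 5 (U): U=WWYR F=RWGW R=GRGG B=BBYB L=OBOY
After move 6 (F): F=GRWW U=WWYB R=YRRG D=GGYO L=OROO
Query 1: F[1] = R
Query 2: U[0] = W
Query 3: U[3] = B
Query 4: L[3] = O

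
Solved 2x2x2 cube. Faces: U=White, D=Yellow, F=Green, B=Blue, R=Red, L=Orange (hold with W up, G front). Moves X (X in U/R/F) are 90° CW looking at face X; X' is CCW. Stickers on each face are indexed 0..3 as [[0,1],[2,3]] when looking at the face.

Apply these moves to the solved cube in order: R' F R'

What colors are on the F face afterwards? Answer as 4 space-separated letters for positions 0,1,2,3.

Answer: G B W O

Derivation:
After move 1 (R'): R=RRRR U=WBWB F=GWGW D=YGYG B=YBYB
After move 2 (F): F=GGWW U=WBOO R=WRBR D=RRYG L=OYOG
After move 3 (R'): R=RRWB U=WYOY F=GBWO D=RGYW B=GBRB
Query: F face = GBWO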